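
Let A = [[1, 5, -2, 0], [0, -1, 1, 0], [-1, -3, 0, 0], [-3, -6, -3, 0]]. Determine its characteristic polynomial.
χ_A(x) = x^4

xI - A = [[x - 1, -5, 2, 0], [0, x + 1, -1, 0], [1, 3, x, 0], [3, 6, 3, x]].

Expanding det(xI - A) along the first row:
det(xI - A) = + (x - 1)·det([[x + 1, -1, 0], [3, x, 0], [6, 3, x]]) - (-5)·det([[0, -1, 0], [1, x, 0], [3, 3, x]]) + (2)·det([[0, x + 1, 0], [1, 3, 0], [3, 6, x]]) - (0)·det([[0, x + 1, -1], [1, 3, x], [3, 6, 3]]).

Evaluating gives χ_A(x) = x^4.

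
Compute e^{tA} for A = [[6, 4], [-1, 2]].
e^{tA} = [[(2*t + 1)*e^{4*t}, 4*t*e^{4*t}], [-t*e^{4*t}, (1 - 2*t)*e^{4*t}]]

A has Jordan form J = [[4, 1], [0, 4]] with A = PJP^{-1}, so e^{tA} = P e^{tJ} P^{-1}.

For a Jordan block J_k(λ), e^{tJ_k(λ)} = e^{λt} · (I + tN + t^2 N^2/2! + ... + t^{k-1} N^{k-1}/(k-1)!) where N is the nilpotent superdiagonal part.

Assembling the blocks and conjugating back gives the entries of e^{tA} as shown above.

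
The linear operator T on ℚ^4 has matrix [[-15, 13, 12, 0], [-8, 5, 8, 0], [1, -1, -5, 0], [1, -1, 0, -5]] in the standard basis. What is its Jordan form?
The characteristic polynomial is det(xI - A) = (x + 5)^4, so the eigenvalues are -5 (algebraic multiplicity 4).

For λ = -5: rank(A + 5I) = 2, rank((A + 5I)^2) = 1, rank((A + 5I)^3) = 0. The eigenspace has dimension 4 - 2 = 2, so there are 2 Jordan blocks; the rank sequence gives block sizes [3, 1].

Assembling the blocks gives the Jordan form J above.

J = [[-5, 1, 0, 0], [0, -5, 1, 0], [0, 0, -5, 0], [0, 0, 0, -5]]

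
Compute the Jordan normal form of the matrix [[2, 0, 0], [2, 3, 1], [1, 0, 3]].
J = [[2, 0, 0], [0, 3, 1], [0, 0, 3]]

The characteristic polynomial is det(xI - A) = (x - 3)^2(x - 2), so the eigenvalues are 2 (algebraic multiplicity 1), 3 (algebraic multiplicity 2).

For λ = 2: algebraic multiplicity 1 gives one 1×1 block.

For λ = 3: rank(A - 3I) = 2, rank((A - 3I)^2) = 1. The eigenspace has dimension 3 - 2 = 1, so there is 1 Jordan block; the rank sequence gives block sizes [2].

Assembling the blocks gives the Jordan form J above.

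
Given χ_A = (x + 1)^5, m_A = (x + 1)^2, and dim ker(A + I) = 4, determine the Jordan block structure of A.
λ = -1: algebraic multiplicity 5 (exponent in χ_A), largest block size 2 (exponent in m_A), 4 blocks (geometric multiplicity). These force block sizes [2, 1, 1, 1].

Jordan blocks: (-1, 2), (-1, 1), (-1, 1), (-1, 1)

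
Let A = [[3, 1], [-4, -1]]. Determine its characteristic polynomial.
xI - A = [[x - 3, -1], [4, x + 1]].

Expanding det(xI - A) along the first row:
det(xI - A) = + (x - 3)·det([[x + 1]]) - (-1)·det([[4]]).

Evaluating gives χ_A(x) = x^2 - 2x + 1 = (x - 1)^2.

χ_A(x) = (x - 1)^2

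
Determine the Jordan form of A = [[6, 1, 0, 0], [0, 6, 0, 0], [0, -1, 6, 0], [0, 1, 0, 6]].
J = [[6, 1, 0, 0], [0, 6, 0, 0], [0, 0, 6, 0], [0, 0, 0, 6]]

The characteristic polynomial is det(xI - A) = (x - 6)^4, so the eigenvalues are 6 (algebraic multiplicity 4).

For λ = 6: rank(A - 6I) = 1, rank((A - 6I)^2) = 0. The eigenspace has dimension 4 - 1 = 3, so there are 3 Jordan blocks; the rank sequence gives block sizes [2, 1, 1].

Assembling the blocks gives the Jordan form J above.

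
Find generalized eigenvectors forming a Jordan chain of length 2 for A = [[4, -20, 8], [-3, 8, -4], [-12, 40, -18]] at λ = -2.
We seek v_1 ∈ ker((A + 2I)^2) \ ker(A + 2I), then set v_{i+1} = (A + 2I) v_i.

One such chain is v_1 = [[3, -1, -5]]^T, v_2 = [[-2, 1, 4]]^T. Check: (A + 2I) v_2 = [[0, 0, 0]]^T = 0.

v_1 = [[3, -1, -5]]^T, v_2 = [[-2, 1, 4]]^T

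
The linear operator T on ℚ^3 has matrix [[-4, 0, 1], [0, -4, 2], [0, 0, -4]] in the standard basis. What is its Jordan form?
J = [[-4, 1, 0], [0, -4, 0], [0, 0, -4]]

The characteristic polynomial is det(xI - A) = (x + 4)^3, so the eigenvalues are -4 (algebraic multiplicity 3).

For λ = -4: rank(A + 4I) = 1, rank((A + 4I)^2) = 0. The eigenspace has dimension 3 - 1 = 2, so there are 2 Jordan blocks; the rank sequence gives block sizes [2, 1].

Assembling the blocks gives the Jordan form J above.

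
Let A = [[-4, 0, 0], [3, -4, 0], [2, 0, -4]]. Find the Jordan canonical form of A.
The characteristic polynomial is det(xI - A) = (x + 4)^3, so the eigenvalues are -4 (algebraic multiplicity 3).

For λ = -4: rank(A + 4I) = 1, rank((A + 4I)^2) = 0. The eigenspace has dimension 3 - 1 = 2, so there are 2 Jordan blocks; the rank sequence gives block sizes [2, 1].

Assembling the blocks gives the Jordan form J above.

J = [[-4, 1, 0], [0, -4, 0], [0, 0, -4]]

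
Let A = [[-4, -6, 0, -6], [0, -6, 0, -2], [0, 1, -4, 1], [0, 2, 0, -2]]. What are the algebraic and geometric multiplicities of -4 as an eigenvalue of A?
The characteristic polynomial is (x + 4)^4, so the factor x + 4 appears with exponent 4: the algebraic multiplicity is 4.

rank(A + 4I) = 1, so the eigenspace has dimension 4 - 1 = 3: the geometric multiplicity is 3.

Since 3 < 4, A is not diagonalizable.

algebraic multiplicity 4, geometric multiplicity 3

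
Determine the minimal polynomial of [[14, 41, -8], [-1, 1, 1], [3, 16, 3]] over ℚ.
The characteristic polynomial factors as (x - 6)^3. The minimal polynomial is ∏(x - λ)^{k_λ} where k_λ is the size of the largest Jordan block at λ.

For λ = 6: rank(A - 6I) = 2, and the largest Jordan block has size 3 (the smallest k with rank((A - 6I)^k) = rank((A - 6I)^(k+1))).

So m_A(x) = (x - 6)^3.

m_A(x) = (x - 6)^3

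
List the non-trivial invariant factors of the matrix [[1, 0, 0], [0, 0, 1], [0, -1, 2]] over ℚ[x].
x - 1, (x - 1)^2

The Jordan structure of A has elementary divisors (x - 1)^2, (x - 1). Arranging the block sizes at each eigenvalue in decreasing order and taking row products gives the invariant factors.

Invariant factors (smallest first, each dividing the next): x - 1, (x - 1)^2.

Check: the last factor (x - 1)^2 is the minimal polynomial, and the product (x - 1)^3 is the characteristic polynomial.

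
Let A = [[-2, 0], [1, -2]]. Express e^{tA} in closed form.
e^{tA} = [[e^{-2*t}, 0], [t*e^{-2*t}, e^{-2*t}]]

A has Jordan form J = [[-2, 1], [0, -2]] with A = PJP^{-1}, so e^{tA} = P e^{tJ} P^{-1}.

For a Jordan block J_k(λ), e^{tJ_k(λ)} = e^{λt} · (I + tN + t^2 N^2/2! + ... + t^{k-1} N^{k-1}/(k-1)!) where N is the nilpotent superdiagonal part.

Assembling the blocks and conjugating back gives the entries of e^{tA} as shown above.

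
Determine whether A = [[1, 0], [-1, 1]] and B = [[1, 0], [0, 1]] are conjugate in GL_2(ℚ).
No.

Both have characteristic polynomial (x - 1)^2, but the minimal polynomial of A is (x - 1)^2 while the minimal polynomial of B is x - 1. The minimal polynomial is a similarity invariant, so A and B are not similar.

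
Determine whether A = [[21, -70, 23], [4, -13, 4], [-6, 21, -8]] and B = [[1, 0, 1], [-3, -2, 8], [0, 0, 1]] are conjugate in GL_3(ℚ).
Two matrices over a field are similar if and only if they have the same invariant factors.

Both A and B have characteristic polynomial (x - 1)^2(x + 2) and minimal polynomial (x - 1)^2(x + 2). Computing further, both have invariant factors (x - 1)^2(x + 2). Hence A and B are similar.

Yes.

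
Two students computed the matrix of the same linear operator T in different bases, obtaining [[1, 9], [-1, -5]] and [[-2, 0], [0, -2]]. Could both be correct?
Both have characteristic polynomial (x + 2)^2, but the minimal polynomial of A is (x + 2)^2 while the minimal polynomial of B is x + 2. The minimal polynomial is a similarity invariant, so A and B are not similar.

No.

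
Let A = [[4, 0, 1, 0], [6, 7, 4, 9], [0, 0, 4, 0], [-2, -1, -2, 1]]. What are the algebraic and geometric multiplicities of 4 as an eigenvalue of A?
algebraic multiplicity 4, geometric multiplicity 2

The characteristic polynomial is (x - 4)^4, so the factor x - 4 appears with exponent 4: the algebraic multiplicity is 4.

rank(A - 4I) = 2, so the eigenspace has dimension 4 - 2 = 2: the geometric multiplicity is 2.

Since 2 < 4, A is not diagonalizable.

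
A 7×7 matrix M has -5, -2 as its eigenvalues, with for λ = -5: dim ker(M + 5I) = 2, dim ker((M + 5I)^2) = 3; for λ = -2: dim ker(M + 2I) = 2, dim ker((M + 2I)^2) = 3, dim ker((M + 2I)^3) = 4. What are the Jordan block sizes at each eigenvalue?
Jordan blocks: (-5, 2), (-5, 1), (-2, 3), (-2, 1)

λ = -5: successive nullity increments [2, 1] count blocks of size ≥ k; block sizes are [2, 1].
λ = -2: successive nullity increments [2, 1, 1] count blocks of size ≥ k; block sizes are [3, 1].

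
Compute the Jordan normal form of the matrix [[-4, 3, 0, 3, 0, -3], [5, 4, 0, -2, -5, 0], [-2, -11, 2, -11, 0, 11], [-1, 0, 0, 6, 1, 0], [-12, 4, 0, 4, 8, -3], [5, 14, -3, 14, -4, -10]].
J = [[-4, 1, 0, 0, 0, 0], [0, -4, 1, 0, 0, 0], [0, 0, -4, 0, 0, 0], [0, 0, 0, 6, 1, 0], [0, 0, 0, 0, 6, 1], [0, 0, 0, 0, 0, 6]]

The characteristic polynomial is det(xI - A) = (x - 6)^3(x + 4)^3, so the eigenvalues are -4 (algebraic multiplicity 3), 6 (algebraic multiplicity 3).

For λ = -4: rank(A + 4I) = 5, rank((A + 4I)^2) = 4, rank((A + 4I)^3) = 3. The eigenspace has dimension 6 - 5 = 1, so there is 1 Jordan block; the rank sequence gives block sizes [3].

For λ = 6: rank(A - 6I) = 5, rank((A - 6I)^2) = 4, rank((A - 6I)^3) = 3. The eigenspace has dimension 6 - 5 = 1, so there is 1 Jordan block; the rank sequence gives block sizes [3].

Assembling the blocks gives the Jordan form J above.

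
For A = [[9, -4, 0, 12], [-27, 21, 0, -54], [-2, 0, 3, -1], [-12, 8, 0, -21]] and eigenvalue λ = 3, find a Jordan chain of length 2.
We seek v_1 ∈ ker((A - 3I)^2) \ ker(A - 3I), then set v_{i+1} = (A - 3I) v_i.

One such chain is v_1 = [[-1, 5, -2, 2]]^T, v_2 = [[-2, 9, 0, 4]]^T. Check: (A - 3I) v_2 = [[0, 0, 0, 0]]^T = 0.

v_1 = [[-1, 5, -2, 2]]^T, v_2 = [[-2, 9, 0, 4]]^T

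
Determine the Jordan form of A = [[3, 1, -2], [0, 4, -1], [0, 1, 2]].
The characteristic polynomial is det(xI - A) = (x - 3)^3, so the eigenvalues are 3 (algebraic multiplicity 3).

For λ = 3: rank(A - 3I) = 2, rank((A - 3I)^2) = 1, rank((A - 3I)^3) = 0. The eigenspace has dimension 3 - 2 = 1, so there is 1 Jordan block; the rank sequence gives block sizes [3].

Assembling the blocks gives the Jordan form J above.

J = [[3, 1, 0], [0, 3, 1], [0, 0, 3]]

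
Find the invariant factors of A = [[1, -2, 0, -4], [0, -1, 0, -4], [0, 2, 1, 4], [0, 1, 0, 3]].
x - 1, x - 1, (x - 1)^2

The Jordan structure of A has elementary divisors (x - 1)^2, (x - 1), (x - 1). Arranging the block sizes at each eigenvalue in decreasing order and taking row products gives the invariant factors.

Invariant factors (smallest first, each dividing the next): x - 1, x - 1, (x - 1)^2.

Check: the last factor (x - 1)^2 is the minimal polynomial, and the product (x - 1)^4 is the characteristic polynomial.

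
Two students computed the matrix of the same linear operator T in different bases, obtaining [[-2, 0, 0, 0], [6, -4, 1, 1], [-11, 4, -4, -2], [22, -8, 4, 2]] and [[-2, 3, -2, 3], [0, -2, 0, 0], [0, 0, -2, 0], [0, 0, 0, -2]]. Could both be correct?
Both have characteristic polynomial (x + 2)^4, but the minimal polynomial of A is (x + 2)^3 while the minimal polynomial of B is (x + 2)^2. The minimal polynomial is a similarity invariant, so A and B are not similar.

No.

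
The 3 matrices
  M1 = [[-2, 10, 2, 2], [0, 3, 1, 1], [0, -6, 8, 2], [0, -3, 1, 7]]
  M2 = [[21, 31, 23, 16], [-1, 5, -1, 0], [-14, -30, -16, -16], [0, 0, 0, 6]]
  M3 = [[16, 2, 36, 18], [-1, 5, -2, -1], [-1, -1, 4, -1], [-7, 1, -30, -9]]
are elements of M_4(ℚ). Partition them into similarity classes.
1 class: {M1, M2, M3}

Characteristic polynomials: χ_{M1} = (x - 6)^3(x + 2), χ_{M2} = (x - 6)^3(x + 2), χ_{M3} = (x - 6)^3(x + 2).

{M1, M2, M3}: invariant factors x - 6, (x - 6)^2(x + 2).

Matrices are similar if and only if their invariant-factor lists agree; the partition into similarity classes is {M1, M2, M3}.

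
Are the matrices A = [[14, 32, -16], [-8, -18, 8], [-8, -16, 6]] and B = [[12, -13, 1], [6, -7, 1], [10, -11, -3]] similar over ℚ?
Both have characteristic polynomial (x - 6)(x + 2)^2, but the minimal polynomial of A is (x - 6)(x + 2) while the minimal polynomial of B is (x - 6)(x + 2)^2. The minimal polynomial is a similarity invariant, so A and B are not similar.

No.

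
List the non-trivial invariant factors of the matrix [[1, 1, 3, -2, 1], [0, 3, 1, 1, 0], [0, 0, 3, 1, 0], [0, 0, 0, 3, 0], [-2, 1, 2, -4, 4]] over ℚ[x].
The Jordan structure of A has elementary divisors (x - 2), (x - 3)^3, (x - 3). Arranging the block sizes at each eigenvalue in decreasing order and taking row products gives the invariant factors.

Invariant factors (smallest first, each dividing the next): x - 3, (x - 3)^3(x - 2).

Check: the last factor (x - 3)^3(x - 2) is the minimal polynomial, and the product (x - 3)^4(x - 2) is the characteristic polynomial.

x - 3, (x - 3)^3(x - 2)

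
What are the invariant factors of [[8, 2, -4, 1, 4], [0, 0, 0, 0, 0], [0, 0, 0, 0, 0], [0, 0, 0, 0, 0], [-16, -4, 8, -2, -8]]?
The Jordan structure of A has elementary divisors x^2, x, x, x. Arranging the block sizes at each eigenvalue in decreasing order and taking row products gives the invariant factors.

Invariant factors (smallest first, each dividing the next): x, x, x, x^2.

Check: the last factor x^2 is the minimal polynomial, and the product x^5 is the characteristic polynomial.

x, x, x, x^2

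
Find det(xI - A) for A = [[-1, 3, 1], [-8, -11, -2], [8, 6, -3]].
xI - A = [[x + 1, -3, -1], [8, x + 11, 2], [-8, -6, x + 3]].

Expanding det(xI - A) along the first row:
det(xI - A) = + (x + 1)·det([[x + 11, 2], [-6, x + 3]]) - (-3)·det([[8, 2], [-8, x + 3]]) + (-1)·det([[8, x + 11], [-8, -6]]).

Evaluating gives χ_A(x) = x^3 + 15x^2 + 75x + 125 = (x + 5)^3.

χ_A(x) = (x + 5)^3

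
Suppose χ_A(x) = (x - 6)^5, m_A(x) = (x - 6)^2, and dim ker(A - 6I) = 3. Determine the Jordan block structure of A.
Jordan blocks: (6, 2), (6, 2), (6, 1)

λ = 6: algebraic multiplicity 5 (exponent in χ_A), largest block size 2 (exponent in m_A), 3 blocks (geometric multiplicity). These force block sizes [2, 2, 1].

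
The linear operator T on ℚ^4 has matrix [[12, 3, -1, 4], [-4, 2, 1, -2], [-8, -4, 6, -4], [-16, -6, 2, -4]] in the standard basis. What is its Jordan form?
J = [[4, 1, 0, 0], [0, 4, 1, 0], [0, 0, 4, 0], [0, 0, 0, 4]]

The characteristic polynomial is det(xI - A) = (x - 4)^4, so the eigenvalues are 4 (algebraic multiplicity 4).

For λ = 4: rank(A - 4I) = 2, rank((A - 4I)^2) = 1, rank((A - 4I)^3) = 0. The eigenspace has dimension 4 - 2 = 2, so there are 2 Jordan blocks; the rank sequence gives block sizes [3, 1].

Assembling the blocks gives the Jordan form J above.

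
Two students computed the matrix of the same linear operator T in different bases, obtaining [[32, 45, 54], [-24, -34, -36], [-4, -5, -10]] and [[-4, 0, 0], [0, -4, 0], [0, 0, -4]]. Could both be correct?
No.

Both have characteristic polynomial (x + 4)^3, but the minimal polynomial of A is (x + 4)^2 while the minimal polynomial of B is x + 4. The minimal polynomial is a similarity invariant, so A and B are not similar.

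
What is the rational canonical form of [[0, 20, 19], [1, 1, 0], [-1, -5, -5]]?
The invariant factors of A (the non-unit diagonal entries of the Smith normal form of xI - A over ℚ[x]) are (x + 4)(x^2 - 6), each dividing the next. The characteristic polynomial is their product, (x + 4)(x^2 - 6).

The rational canonical form is the block-diagonal matrix of companion matrices C(f_i):
R = [[0, 0, 24], [1, 0, 6], [0, 1, -4]].

Note the characteristic polynomial does not split into linear factors over ℚ, so A has no Jordan form over ℚ; the rational canonical form exists over any field.

R = [[0, 0, 24], [1, 0, 6], [0, 1, -4]]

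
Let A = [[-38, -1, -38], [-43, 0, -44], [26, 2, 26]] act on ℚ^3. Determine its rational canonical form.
The invariant factors of A (the non-unit diagonal entries of the Smith normal form of xI - A over ℚ[x]) are (x + 2)(x + 5)^2, each dividing the next. The characteristic polynomial is their product, (x + 2)(x + 5)^2.

The rational canonical form is the block-diagonal matrix of companion matrices C(f_i):
R = [[0, 0, -50], [1, 0, -45], [0, 1, -12]].

R = [[0, 0, -50], [1, 0, -45], [0, 1, -12]]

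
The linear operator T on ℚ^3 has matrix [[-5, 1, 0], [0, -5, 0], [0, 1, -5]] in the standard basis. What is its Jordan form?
The characteristic polynomial is det(xI - A) = (x + 5)^3, so the eigenvalues are -5 (algebraic multiplicity 3).

For λ = -5: rank(A + 5I) = 1, rank((A + 5I)^2) = 0. The eigenspace has dimension 3 - 1 = 2, so there are 2 Jordan blocks; the rank sequence gives block sizes [2, 1].

Assembling the blocks gives the Jordan form J above.

J = [[-5, 1, 0], [0, -5, 0], [0, 0, -5]]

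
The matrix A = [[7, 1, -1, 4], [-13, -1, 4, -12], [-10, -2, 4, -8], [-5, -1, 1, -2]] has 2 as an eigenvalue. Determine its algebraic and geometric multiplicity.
The characteristic polynomial is (x - 2)^4, so the factor x - 2 appears with exponent 4: the algebraic multiplicity is 4.

rank(A - 2I) = 2, so the eigenspace has dimension 4 - 2 = 2: the geometric multiplicity is 2.

Since 2 < 4, A is not diagonalizable.

algebraic multiplicity 4, geometric multiplicity 2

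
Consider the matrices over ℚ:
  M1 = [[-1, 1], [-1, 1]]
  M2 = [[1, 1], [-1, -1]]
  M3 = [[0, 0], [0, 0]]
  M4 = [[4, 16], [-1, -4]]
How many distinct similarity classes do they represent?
Characteristic polynomials: χ_{M1} = x^2, χ_{M2} = x^2, χ_{M3} = x^2, χ_{M4} = x^2.

{M1, M2, M4}: invariant factors x^2.

{M3}: invariant factors x, x.

Matrices are similar if and only if their invariant-factor lists agree; the partition into similarity classes is {M1, M2, M4}, {M3}.

2 classes: {M1, M2, M4}, {M3}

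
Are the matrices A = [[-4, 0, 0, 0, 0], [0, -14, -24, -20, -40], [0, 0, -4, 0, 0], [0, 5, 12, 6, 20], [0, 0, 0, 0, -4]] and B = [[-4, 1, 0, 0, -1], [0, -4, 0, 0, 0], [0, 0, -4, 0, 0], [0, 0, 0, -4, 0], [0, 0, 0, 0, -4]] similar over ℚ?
Two matrices over a field are similar if and only if they have the same invariant factors.

Both A and B have characteristic polynomial (x + 4)^5 and minimal polynomial (x + 4)^2. Computing further, both have invariant factors x + 4, x + 4, x + 4, (x + 4)^2. Hence A and B are similar.

Yes.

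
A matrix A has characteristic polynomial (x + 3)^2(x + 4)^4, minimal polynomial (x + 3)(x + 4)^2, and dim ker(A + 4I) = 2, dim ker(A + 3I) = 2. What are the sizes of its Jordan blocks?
Jordan blocks: (-4, 2), (-4, 2), (-3, 1), (-3, 1)

λ = -4: algebraic multiplicity 4 (exponent in χ_A), largest block size 2 (exponent in m_A), 2 blocks (geometric multiplicity). These force block sizes [2, 2].
λ = -3: algebraic multiplicity 2 (exponent in χ_A), largest block size 1 (exponent in m_A), 2 blocks (geometric multiplicity). These force block sizes [1, 1].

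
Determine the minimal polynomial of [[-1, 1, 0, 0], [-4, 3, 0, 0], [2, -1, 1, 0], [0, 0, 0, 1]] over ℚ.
The characteristic polynomial factors as (x - 1)^4. The minimal polynomial is ∏(x - λ)^{k_λ} where k_λ is the size of the largest Jordan block at λ.

For λ = 1: rank(A - I) = 1, and the largest Jordan block has size 2 (the smallest k with rank((A - I)^k) = rank((A - I)^(k+1))).

So m_A(x) = (x - 1)^2.

m_A(x) = (x - 1)^2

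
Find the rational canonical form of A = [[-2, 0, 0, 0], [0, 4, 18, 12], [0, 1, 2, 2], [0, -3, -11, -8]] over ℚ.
R = [[-2, 0, 0, 0], [0, 0, 0, 0], [0, 1, 0, 0], [0, 0, 1, -2]]

The invariant factors of A (the non-unit diagonal entries of the Smith normal form of xI - A over ℚ[x]) are x + 2, x^2(x + 2), each dividing the next. The characteristic polynomial is their product, x^2(x + 2)^2.

The rational canonical form is the block-diagonal matrix of companion matrices C(f_i):
R = [[-2, 0, 0, 0], [0, 0, 0, 0], [0, 1, 0, 0], [0, 0, 1, -2]].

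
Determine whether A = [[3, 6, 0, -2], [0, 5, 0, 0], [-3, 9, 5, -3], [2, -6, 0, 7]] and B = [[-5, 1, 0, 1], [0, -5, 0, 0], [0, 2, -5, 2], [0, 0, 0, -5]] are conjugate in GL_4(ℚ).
trace(A) = 20 but trace(B) = -20. The trace is a similarity invariant, so A and B are not similar.

No.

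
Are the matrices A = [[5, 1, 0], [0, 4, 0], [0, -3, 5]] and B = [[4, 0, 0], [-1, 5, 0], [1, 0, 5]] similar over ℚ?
Two matrices over a field are similar if and only if they have the same invariant factors.

Both A and B have characteristic polynomial (x - 5)^2(x - 4) and minimal polynomial (x - 5)(x - 4). Computing further, both have invariant factors x - 5, (x - 5)(x - 4). Hence A and B are similar.

Yes.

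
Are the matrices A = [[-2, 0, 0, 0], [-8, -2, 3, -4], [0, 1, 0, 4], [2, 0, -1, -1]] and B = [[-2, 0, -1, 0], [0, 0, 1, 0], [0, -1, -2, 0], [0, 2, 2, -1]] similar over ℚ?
No.

Both have characteristic polynomial (x + 1)^3(x + 2), but the minimal polynomial of A is (x + 1)^3(x + 2) while the minimal polynomial of B is (x + 1)^2(x + 2). The minimal polynomial is a similarity invariant, so A and B are not similar.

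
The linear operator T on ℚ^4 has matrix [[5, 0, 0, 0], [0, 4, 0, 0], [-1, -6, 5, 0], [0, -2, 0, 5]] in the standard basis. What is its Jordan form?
The characteristic polynomial is det(xI - A) = (x - 5)^3(x - 4), so the eigenvalues are 4 (algebraic multiplicity 1), 5 (algebraic multiplicity 3).

For λ = 4: algebraic multiplicity 1 gives one 1×1 block.

For λ = 5: rank(A - 5I) = 2, rank((A - 5I)^2) = 1. The eigenspace has dimension 4 - 2 = 2, so there are 2 Jordan blocks; the rank sequence gives block sizes [2, 1].

Assembling the blocks gives the Jordan form J above.

J = [[4, 0, 0, 0], [0, 5, 1, 0], [0, 0, 5, 0], [0, 0, 0, 5]]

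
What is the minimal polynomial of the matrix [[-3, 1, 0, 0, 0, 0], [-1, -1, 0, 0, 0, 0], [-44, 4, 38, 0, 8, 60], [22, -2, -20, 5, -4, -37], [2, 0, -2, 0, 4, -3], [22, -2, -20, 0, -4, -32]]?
m_A(x) = (x - 6)^2(x - 5)(x + 2)^2

The characteristic polynomial factors as (x - 6)^2(x - 5)(x + 2)^3. The minimal polynomial is ∏(x - λ)^{k_λ} where k_λ is the size of the largest Jordan block at λ.

For λ = -2: rank(A + 2I) = 4, and the largest Jordan block has size 2 (the smallest k with rank((A + 2I)^k) = rank((A + 2I)^(k+1))).
For λ = 5: rank(A - 5I) = 5, and the largest Jordan block has size 1 (the smallest k with rank((A - 5I)^k) = rank((A - 5I)^(k+1))).
For λ = 6: rank(A - 6I) = 5, and the largest Jordan block has size 2 (the smallest k with rank((A - 6I)^k) = rank((A - 6I)^(k+1))).

So m_A(x) = (x - 6)^2(x - 5)(x + 2)^2.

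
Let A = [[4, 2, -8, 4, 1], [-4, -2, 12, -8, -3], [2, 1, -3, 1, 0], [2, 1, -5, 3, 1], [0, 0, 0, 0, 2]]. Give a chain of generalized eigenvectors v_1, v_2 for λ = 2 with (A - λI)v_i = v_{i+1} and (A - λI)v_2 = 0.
v_1 = [[-1, 3, 0, -1, 1]]^T, v_2 = [[1, -3, 0, 1, 0]]^T

We seek v_1 ∈ ker((A - 2I)^2) \ ker(A - 2I), then set v_{i+1} = (A - 2I) v_i.

One such chain is v_1 = [[-1, 3, 0, -1, 1]]^T, v_2 = [[1, -3, 0, 1, 0]]^T. Check: (A - 2I) v_2 = [[0, 0, 0, 0, 0]]^T = 0.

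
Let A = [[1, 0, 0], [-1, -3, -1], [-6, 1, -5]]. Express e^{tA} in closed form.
e^{tA} = [[e^{t}, 0, 0], [-t*e^{-4*t}, (t + 1)*e^{-4*t}, -t*e^{-4*t}], [(-t - e^{5*t} + 1)*e^{-4*t}, t*e^{-4*t}, (1 - t)*e^{-4*t}]]

A has Jordan form J = [[-4, 1, 0], [0, -4, 0], [0, 0, 1]] with A = PJP^{-1}, so e^{tA} = P e^{tJ} P^{-1}.

For a Jordan block J_k(λ), e^{tJ_k(λ)} = e^{λt} · (I + tN + t^2 N^2/2! + ... + t^{k-1} N^{k-1}/(k-1)!) where N is the nilpotent superdiagonal part.

Assembling the blocks and conjugating back gives the entries of e^{tA} as shown above.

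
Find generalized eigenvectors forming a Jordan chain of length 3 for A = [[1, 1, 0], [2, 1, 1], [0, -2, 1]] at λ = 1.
We seek v_1 ∈ ker((A - I)^3) \ ker((A - I)^2), then set v_{i+1} = (A - I) v_i.

One such chain is v_1 = [[0, 0, 1]]^T, v_2 = [[0, 1, 0]]^T, v_3 = [[1, 0, -2]]^T. Check: (A - I) v_3 = [[0, 0, 0]]^T = 0.

v_1 = [[0, 0, 1]]^T, v_2 = [[0, 1, 0]]^T, v_3 = [[1, 0, -2]]^T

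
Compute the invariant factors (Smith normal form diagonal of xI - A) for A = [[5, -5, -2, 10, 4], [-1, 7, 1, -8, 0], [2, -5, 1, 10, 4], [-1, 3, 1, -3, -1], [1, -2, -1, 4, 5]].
(x - 3)^2, (x - 3)^3

The Jordan structure of A has elementary divisors (x - 3)^3, (x - 3)^2. Arranging the block sizes at each eigenvalue in decreasing order and taking row products gives the invariant factors.

Invariant factors (smallest first, each dividing the next): (x - 3)^2, (x - 3)^3.

Check: the last factor (x - 3)^3 is the minimal polynomial, and the product (x - 3)^5 is the characteristic polynomial.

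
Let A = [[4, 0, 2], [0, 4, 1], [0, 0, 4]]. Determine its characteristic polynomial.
χ_A(x) = (x - 4)^3

xI - A = [[x - 4, 0, -2], [0, x - 4, -1], [0, 0, x - 4]].

Expanding det(xI - A) along the first row:
det(xI - A) = + (x - 4)·det([[x - 4, -1], [0, x - 4]]) - (0)·det([[0, -1], [0, x - 4]]) + (-2)·det([[0, x - 4], [0, 0]]).

Evaluating gives χ_A(x) = x^3 - 12x^2 + 48x - 64 = (x - 4)^3.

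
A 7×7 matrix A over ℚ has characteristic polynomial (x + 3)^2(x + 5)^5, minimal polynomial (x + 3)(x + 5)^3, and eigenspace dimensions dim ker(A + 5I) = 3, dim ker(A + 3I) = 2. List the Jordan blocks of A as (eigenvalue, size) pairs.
λ = -5: algebraic multiplicity 5 (exponent in χ_A), largest block size 3 (exponent in m_A), 3 blocks (geometric multiplicity). These force block sizes [3, 1, 1].
λ = -3: algebraic multiplicity 2 (exponent in χ_A), largest block size 1 (exponent in m_A), 2 blocks (geometric multiplicity). These force block sizes [1, 1].

Jordan blocks: (-5, 3), (-5, 1), (-5, 1), (-3, 1), (-3, 1)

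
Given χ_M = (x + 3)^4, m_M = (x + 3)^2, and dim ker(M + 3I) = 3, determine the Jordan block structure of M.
λ = -3: algebraic multiplicity 4 (exponent in χ_M), largest block size 2 (exponent in m_M), 3 blocks (geometric multiplicity). These force block sizes [2, 1, 1].

Jordan blocks: (-3, 2), (-3, 1), (-3, 1)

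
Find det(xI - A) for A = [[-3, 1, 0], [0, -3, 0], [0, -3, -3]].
xI - A = [[x + 3, -1, 0], [0, x + 3, 0], [0, 3, x + 3]].

Expanding det(xI - A) along the first row:
det(xI - A) = + (x + 3)·det([[x + 3, 0], [3, x + 3]]) - (-1)·det([[0, 0], [0, x + 3]]) + (0)·det([[0, x + 3], [0, 3]]).

Evaluating gives χ_A(x) = x^3 + 9x^2 + 27x + 27 = (x + 3)^3.

χ_A(x) = (x + 3)^3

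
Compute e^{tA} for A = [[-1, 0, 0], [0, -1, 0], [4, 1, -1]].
e^{tA} = [[e^{-t}, 0, 0], [0, e^{-t}, 0], [4*t*e^{-t}, t*e^{-t}, e^{-t}]]

A has Jordan form J = [[-1, 1, 0], [0, -1, 0], [0, 0, -1]] with A = PJP^{-1}, so e^{tA} = P e^{tJ} P^{-1}.

For a Jordan block J_k(λ), e^{tJ_k(λ)} = e^{λt} · (I + tN + t^2 N^2/2! + ... + t^{k-1} N^{k-1}/(k-1)!) where N is the nilpotent superdiagonal part.

Assembling the blocks and conjugating back gives the entries of e^{tA} as shown above.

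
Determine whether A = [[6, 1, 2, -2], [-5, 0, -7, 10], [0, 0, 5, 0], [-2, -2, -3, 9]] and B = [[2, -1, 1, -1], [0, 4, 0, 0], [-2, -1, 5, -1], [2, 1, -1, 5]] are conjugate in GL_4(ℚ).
No.

trace(A) = 20 but trace(B) = 16. The trace is a similarity invariant, so A and B are not similar.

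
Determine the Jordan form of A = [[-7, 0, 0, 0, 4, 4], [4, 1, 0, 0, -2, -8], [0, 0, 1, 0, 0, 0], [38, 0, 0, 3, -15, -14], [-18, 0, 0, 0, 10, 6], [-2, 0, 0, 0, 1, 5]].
The characteristic polynomial is det(xI - A) = (x - 4)(x - 3)^2(x - 1)^3, so the eigenvalues are 1 (algebraic multiplicity 3), 3 (algebraic multiplicity 2), 4 (algebraic multiplicity 1).

For λ = 1: rank(A - I) = 3. The eigenspace has dimension 6 - 3 = 3, so there are 3 Jordan blocks; the rank sequence gives block sizes [1, 1, 1].

For λ = 3: rank(A - 3I) = 4. The eigenspace has dimension 6 - 4 = 2, so there are 2 Jordan blocks; the rank sequence gives block sizes [1, 1].

For λ = 4: algebraic multiplicity 1 gives one 1×1 block.

Assembling the blocks gives the Jordan form J above.

J = [[1, 0, 0, 0, 0, 0], [0, 1, 0, 0, 0, 0], [0, 0, 1, 0, 0, 0], [0, 0, 0, 3, 0, 0], [0, 0, 0, 0, 3, 0], [0, 0, 0, 0, 0, 4]]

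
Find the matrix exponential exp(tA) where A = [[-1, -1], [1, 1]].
A has Jordan form J = [[0, 1], [0, 0]] with A = PJP^{-1}, so e^{tA} = P e^{tJ} P^{-1}.

For a Jordan block J_k(λ), e^{tJ_k(λ)} = e^{λt} · (I + tN + t^2 N^2/2! + ... + t^{k-1} N^{k-1}/(k-1)!) where N is the nilpotent superdiagonal part.

Assembling the blocks and conjugating back gives the entries of e^{tA} as shown above.

e^{tA} = [[1 - t, -t], [t, t + 1]]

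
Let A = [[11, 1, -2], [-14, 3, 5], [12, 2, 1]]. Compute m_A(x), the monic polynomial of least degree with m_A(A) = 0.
The characteristic polynomial factors as (x - 5)^3. The minimal polynomial is ∏(x - λ)^{k_λ} where k_λ is the size of the largest Jordan block at λ.

For λ = 5: rank(A - 5I) = 2, and the largest Jordan block has size 3 (the smallest k with rank((A - 5I)^k) = rank((A - 5I)^(k+1))).

So m_A(x) = (x - 5)^3.

m_A(x) = (x - 5)^3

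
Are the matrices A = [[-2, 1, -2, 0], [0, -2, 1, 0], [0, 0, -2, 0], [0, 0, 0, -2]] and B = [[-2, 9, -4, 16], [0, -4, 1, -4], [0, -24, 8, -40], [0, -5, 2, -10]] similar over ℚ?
Two matrices over a field are similar if and only if they have the same invariant factors.

Both A and B have characteristic polynomial (x + 2)^4 and minimal polynomial (x + 2)^3. Computing further, both have invariant factors x + 2, (x + 2)^3. Hence A and B are similar.

Yes.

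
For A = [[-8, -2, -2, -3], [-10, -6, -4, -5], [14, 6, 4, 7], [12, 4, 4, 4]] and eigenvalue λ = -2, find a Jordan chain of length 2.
We seek v_1 ∈ ker((A + 2I)^2) \ ker(A + 2I), then set v_{i+1} = (A + 2I) v_i.

One such chain is v_1 = [[0, 1, 0, -1]]^T, v_2 = [[1, 1, -1, -2]]^T. Check: (A + 2I) v_2 = [[0, 0, 0, 0]]^T = 0.

v_1 = [[0, 1, 0, -1]]^T, v_2 = [[1, 1, -1, -2]]^T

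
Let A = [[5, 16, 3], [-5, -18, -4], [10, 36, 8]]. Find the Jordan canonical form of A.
J = [[-5, 0, 0], [0, 0, 1], [0, 0, 0]]

The characteristic polynomial is det(xI - A) = x^2(x + 5), so the eigenvalues are -5 (algebraic multiplicity 1), 0 (algebraic multiplicity 2).

For λ = -5: algebraic multiplicity 1 gives one 1×1 block.

For λ = 0: rank(A) = 2, rank(A^2) = 1. The eigenspace has dimension 3 - 2 = 1, so there is 1 Jordan block; the rank sequence gives block sizes [2].

Assembling the blocks gives the Jordan form J above.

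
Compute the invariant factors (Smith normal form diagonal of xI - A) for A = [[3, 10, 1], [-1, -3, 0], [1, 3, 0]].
x^3

The Jordan structure of A has elementary divisors x^3. Arranging the block sizes at each eigenvalue in decreasing order and taking row products gives the invariant factors.

Invariant factors (smallest first, each dividing the next): x^3.

Check: the last factor x^3 is the minimal polynomial, and the product x^3 is the characteristic polynomial.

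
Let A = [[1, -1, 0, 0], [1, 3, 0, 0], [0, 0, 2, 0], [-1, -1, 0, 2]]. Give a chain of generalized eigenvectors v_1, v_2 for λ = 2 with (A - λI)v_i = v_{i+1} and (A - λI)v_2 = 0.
v_1 = [[-3, 4, -1, -2]]^T, v_2 = [[-1, 1, 0, -1]]^T

We seek v_1 ∈ ker((A - 2I)^2) \ ker(A - 2I), then set v_{i+1} = (A - 2I) v_i.

One such chain is v_1 = [[-3, 4, -1, -2]]^T, v_2 = [[-1, 1, 0, -1]]^T. Check: (A - 2I) v_2 = [[0, 0, 0, 0]]^T = 0.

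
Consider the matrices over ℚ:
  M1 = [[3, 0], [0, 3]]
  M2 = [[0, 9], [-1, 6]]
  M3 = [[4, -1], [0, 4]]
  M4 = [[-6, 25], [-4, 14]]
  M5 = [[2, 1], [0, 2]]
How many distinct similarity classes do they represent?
4 classes: {M1}, {M2}, {M3, M4}, {M5}

Characteristic polynomials: χ_{M1} = (x - 3)^2, χ_{M2} = (x - 3)^2, χ_{M3} = (x - 4)^2, χ_{M4} = (x - 4)^2, χ_{M5} = (x - 2)^2.

{M1}: invariant factors x - 3, x - 3.

{M2}: invariant factors (x - 3)^2.

{M3, M4}: invariant factors (x - 4)^2.

{M5}: invariant factors (x - 2)^2.

Matrices are similar if and only if their invariant-factor lists agree; the partition into similarity classes is {M1}, {M2}, {M3, M4}, {M5}.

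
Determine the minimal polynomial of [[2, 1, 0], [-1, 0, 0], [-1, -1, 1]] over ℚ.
The characteristic polynomial factors as (x - 1)^3. The minimal polynomial is ∏(x - λ)^{k_λ} where k_λ is the size of the largest Jordan block at λ.

For λ = 1: rank(A - I) = 1, and the largest Jordan block has size 2 (the smallest k with rank((A - I)^k) = rank((A - I)^(k+1))).

So m_A(x) = (x - 1)^2.

m_A(x) = (x - 1)^2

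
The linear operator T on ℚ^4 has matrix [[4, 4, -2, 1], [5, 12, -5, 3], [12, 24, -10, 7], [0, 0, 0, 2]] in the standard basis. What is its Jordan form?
J = [[2, 1, 0, 0], [0, 2, 0, 0], [0, 0, 2, 1], [0, 0, 0, 2]]

The characteristic polynomial is det(xI - A) = (x - 2)^4, so the eigenvalues are 2 (algebraic multiplicity 4).

For λ = 2: rank(A - 2I) = 2, rank((A - 2I)^2) = 0. The eigenspace has dimension 4 - 2 = 2, so there are 2 Jordan blocks; the rank sequence gives block sizes [2, 2].

Assembling the blocks gives the Jordan form J above.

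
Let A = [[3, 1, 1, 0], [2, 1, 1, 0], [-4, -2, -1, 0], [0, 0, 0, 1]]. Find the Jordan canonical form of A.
The characteristic polynomial is det(xI - A) = (x - 1)^4, so the eigenvalues are 1 (algebraic multiplicity 4).

For λ = 1: rank(A - I) = 2, rank((A - I)^2) = 1, rank((A - I)^3) = 0. The eigenspace has dimension 4 - 2 = 2, so there are 2 Jordan blocks; the rank sequence gives block sizes [3, 1].

Assembling the blocks gives the Jordan form J above.

J = [[1, 1, 0, 0], [0, 1, 1, 0], [0, 0, 1, 0], [0, 0, 0, 1]]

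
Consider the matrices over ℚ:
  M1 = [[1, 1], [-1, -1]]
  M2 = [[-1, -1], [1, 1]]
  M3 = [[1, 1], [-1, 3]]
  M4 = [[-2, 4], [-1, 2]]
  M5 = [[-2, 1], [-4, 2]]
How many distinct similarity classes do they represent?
2 classes: {M1, M2, M4, M5}, {M3}

Characteristic polynomials: χ_{M1} = x^2, χ_{M2} = x^2, χ_{M3} = (x - 2)^2, χ_{M4} = x^2, χ_{M5} = x^2.

{M1, M2, M4, M5}: invariant factors x^2.

{M3}: invariant factors (x - 2)^2.

Matrices are similar if and only if their invariant-factor lists agree; the partition into similarity classes is {M1, M2, M4, M5}, {M3}.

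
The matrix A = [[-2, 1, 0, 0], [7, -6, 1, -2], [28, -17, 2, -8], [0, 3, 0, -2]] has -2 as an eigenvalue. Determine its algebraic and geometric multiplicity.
The characteristic polynomial is (x + 2)^4, so the factor x + 2 appears with exponent 4: the algebraic multiplicity is 4.

rank(A + 2I) = 2, so the eigenspace has dimension 4 - 2 = 2: the geometric multiplicity is 2.

Since 2 < 4, A is not diagonalizable.

algebraic multiplicity 4, geometric multiplicity 2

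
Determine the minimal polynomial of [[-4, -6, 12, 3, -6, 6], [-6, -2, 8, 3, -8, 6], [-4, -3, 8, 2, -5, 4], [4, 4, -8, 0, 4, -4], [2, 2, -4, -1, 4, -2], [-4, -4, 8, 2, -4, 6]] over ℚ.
m_A(x) = (x - 2)^2

The characteristic polynomial factors as (x - 2)^6. The minimal polynomial is ∏(x - λ)^{k_λ} where k_λ is the size of the largest Jordan block at λ.

For λ = 2: rank(A - 2I) = 2, and the largest Jordan block has size 2 (the smallest k with rank((A - 2I)^k) = rank((A - 2I)^(k+1))).

So m_A(x) = (x - 2)^2.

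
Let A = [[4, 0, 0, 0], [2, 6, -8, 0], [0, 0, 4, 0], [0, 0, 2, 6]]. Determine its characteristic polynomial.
xI - A = [[x - 4, 0, 0, 0], [-2, x - 6, 8, 0], [0, 0, x - 4, 0], [0, 0, -2, x - 6]].

Expanding det(xI - A) along the first row:
det(xI - A) = + (x - 4)·det([[x - 6, 8, 0], [0, x - 4, 0], [0, -2, x - 6]]) - (0)·det([[-2, 8, 0], [0, x - 4, 0], [0, -2, x - 6]]) + (0)·det([[-2, x - 6, 0], [0, 0, 0], [0, 0, x - 6]]) - (0)·det([[-2, x - 6, 8], [0, 0, x - 4], [0, 0, -2]]).

Evaluating gives χ_A(x) = x^4 - 20x^3 + 148x^2 - 480x + 576 = (x - 6)^2(x - 4)^2.

χ_A(x) = (x - 6)^2(x - 4)^2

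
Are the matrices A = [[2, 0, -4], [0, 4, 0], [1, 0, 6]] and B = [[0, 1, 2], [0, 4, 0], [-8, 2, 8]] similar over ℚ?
Two matrices over a field are similar if and only if they have the same invariant factors.

Both A and B have characteristic polynomial (x - 4)^3 and minimal polynomial (x - 4)^2. Computing further, both have invariant factors x - 4, (x - 4)^2. Hence A and B are similar.

Yes.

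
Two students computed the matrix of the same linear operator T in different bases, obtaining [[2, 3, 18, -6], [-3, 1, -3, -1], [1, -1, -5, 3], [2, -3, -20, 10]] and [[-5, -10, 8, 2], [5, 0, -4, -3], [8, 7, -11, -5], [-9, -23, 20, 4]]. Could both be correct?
No.

trace(A) = 8 but trace(B) = -12. The trace is a similarity invariant, so A and B are not similar.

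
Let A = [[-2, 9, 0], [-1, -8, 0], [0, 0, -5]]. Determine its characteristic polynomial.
χ_A(x) = (x + 5)^3

xI - A = [[x + 2, -9, 0], [1, x + 8, 0], [0, 0, x + 5]].

Expanding det(xI - A) along the first row:
det(xI - A) = + (x + 2)·det([[x + 8, 0], [0, x + 5]]) - (-9)·det([[1, 0], [0, x + 5]]) + (0)·det([[1, x + 8], [0, 0]]).

Evaluating gives χ_A(x) = x^3 + 15x^2 + 75x + 125 = (x + 5)^3.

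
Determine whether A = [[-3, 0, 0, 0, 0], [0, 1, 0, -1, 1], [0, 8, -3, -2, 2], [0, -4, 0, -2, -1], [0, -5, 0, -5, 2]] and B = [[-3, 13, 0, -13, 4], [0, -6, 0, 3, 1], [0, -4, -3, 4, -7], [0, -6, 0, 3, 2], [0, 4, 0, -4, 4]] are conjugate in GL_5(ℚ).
Two matrices over a field are similar if and only if they have the same invariant factors.

Both A and B have characteristic polynomial (x - 2)^2(x + 3)^3 and minimal polynomial (x - 2)^2(x + 3). Computing further, both have invariant factors x + 3, x + 3, (x - 2)^2(x + 3). Hence A and B are similar.

Yes.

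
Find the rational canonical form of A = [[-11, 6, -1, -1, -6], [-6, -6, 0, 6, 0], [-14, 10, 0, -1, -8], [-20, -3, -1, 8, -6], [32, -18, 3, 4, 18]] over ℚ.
R = [[3, 0, 0, 0, 0], [0, 0, 0, 0, 0], [0, 1, 0, 0, 0], [0, 0, 1, 0, -9], [0, 0, 0, 1, 6]]

The invariant factors of A (the non-unit diagonal entries of the Smith normal form of xI - A over ℚ[x]) are x - 3, x^2(x - 3)^2, each dividing the next. The characteristic polynomial is their product, x^2(x - 3)^3.

The rational canonical form is the block-diagonal matrix of companion matrices C(f_i):
R = [[3, 0, 0, 0, 0], [0, 0, 0, 0, 0], [0, 1, 0, 0, 0], [0, 0, 1, 0, -9], [0, 0, 0, 1, 6]].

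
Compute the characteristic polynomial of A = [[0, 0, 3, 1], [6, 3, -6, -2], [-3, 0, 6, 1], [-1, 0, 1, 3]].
χ_A(x) = (x - 3)^4

xI - A = [[x, 0, -3, -1], [-6, x - 3, 6, 2], [3, 0, x - 6, -1], [1, 0, -1, x - 3]].

Expanding det(xI - A) along the first row:
det(xI - A) = + (x)·det([[x - 3, 6, 2], [0, x - 6, -1], [0, -1, x - 3]]) - (0)·det([[-6, 6, 2], [3, x - 6, -1], [1, -1, x - 3]]) + (-3)·det([[-6, x - 3, 2], [3, 0, -1], [1, 0, x - 3]]) - (-1)·det([[-6, x - 3, 6], [3, 0, x - 6], [1, 0, -1]]).

Evaluating gives χ_A(x) = x^4 - 12x^3 + 54x^2 - 108x + 81 = (x - 3)^4.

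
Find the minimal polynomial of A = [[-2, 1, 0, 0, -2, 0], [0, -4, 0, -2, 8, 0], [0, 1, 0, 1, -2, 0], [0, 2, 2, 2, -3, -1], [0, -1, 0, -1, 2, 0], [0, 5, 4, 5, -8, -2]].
m_A(x) = x^3(x + 2)^2

The characteristic polynomial factors as x^4(x + 2)^2. The minimal polynomial is ∏(x - λ)^{k_λ} where k_λ is the size of the largest Jordan block at λ.

For λ = -2: rank(A + 2I) = 5, and the largest Jordan block has size 2 (the smallest k with rank((A + 2I)^k) = rank((A + 2I)^(k+1))).
For λ = 0: rank(A) = 4, and the largest Jordan block has size 3 (the smallest k with rank(A^k) = rank(A^(k+1))).

So m_A(x) = x^3(x + 2)^2.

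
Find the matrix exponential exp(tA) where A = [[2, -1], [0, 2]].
A has Jordan form J = [[2, 1], [0, 2]] with A = PJP^{-1}, so e^{tA} = P e^{tJ} P^{-1}.

For a Jordan block J_k(λ), e^{tJ_k(λ)} = e^{λt} · (I + tN + t^2 N^2/2! + ... + t^{k-1} N^{k-1}/(k-1)!) where N is the nilpotent superdiagonal part.

Assembling the blocks and conjugating back gives the entries of e^{tA} as shown above.

e^{tA} = [[e^{2*t}, -t*e^{2*t}], [0, e^{2*t}]]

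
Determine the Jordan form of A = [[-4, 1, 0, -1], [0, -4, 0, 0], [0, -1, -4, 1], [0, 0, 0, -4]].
The characteristic polynomial is det(xI - A) = (x + 4)^4, so the eigenvalues are -4 (algebraic multiplicity 4).

For λ = -4: rank(A + 4I) = 1, rank((A + 4I)^2) = 0. The eigenspace has dimension 4 - 1 = 3, so there are 3 Jordan blocks; the rank sequence gives block sizes [2, 1, 1].

Assembling the blocks gives the Jordan form J above.

J = [[-4, 1, 0, 0], [0, -4, 0, 0], [0, 0, -4, 0], [0, 0, 0, -4]]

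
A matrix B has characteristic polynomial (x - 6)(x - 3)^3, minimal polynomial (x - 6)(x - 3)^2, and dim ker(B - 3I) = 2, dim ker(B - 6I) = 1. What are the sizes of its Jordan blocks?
λ = 3: algebraic multiplicity 3 (exponent in χ_B), largest block size 2 (exponent in m_B), 2 blocks (geometric multiplicity). These force block sizes [2, 1].
λ = 6: algebraic multiplicity 1 (exponent in χ_B), largest block size 1 (exponent in m_B), 1 block (geometric multiplicity). This forces block sizes [1].

Jordan blocks: (3, 2), (3, 1), (6, 1)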